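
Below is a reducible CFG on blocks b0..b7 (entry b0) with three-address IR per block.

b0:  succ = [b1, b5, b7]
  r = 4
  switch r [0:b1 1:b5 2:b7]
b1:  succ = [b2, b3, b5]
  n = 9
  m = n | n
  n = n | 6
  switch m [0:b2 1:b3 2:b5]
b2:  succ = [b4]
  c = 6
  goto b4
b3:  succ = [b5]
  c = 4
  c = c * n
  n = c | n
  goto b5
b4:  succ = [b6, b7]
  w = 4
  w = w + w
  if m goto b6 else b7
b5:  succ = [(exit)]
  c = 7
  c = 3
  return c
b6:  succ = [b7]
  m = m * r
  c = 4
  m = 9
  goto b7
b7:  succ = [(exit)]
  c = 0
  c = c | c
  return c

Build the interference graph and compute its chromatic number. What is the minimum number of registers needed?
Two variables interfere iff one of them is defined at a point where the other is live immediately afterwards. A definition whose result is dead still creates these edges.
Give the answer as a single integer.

Per-block:
  b0: {r} / ∅
  b1: {m,n} / ∅
  b2: {c} / ∅
  b3: {c,n} / {n}
  b4: {w} / {m}
  b5: {c} / ∅
  b6: {c,m} / {m,r}
  b7: {c} / ∅

Live sets:
  b0: in=∅ out={r}
  b1: in={r} out={m,n,r}
  b2: in={m,r} out={m,r}
  b3: in={n} out=∅
  b4: in={m,r} out={m,r}
  b5: in=∅ out=∅
  b6: in={m,r} out=∅
  b7: in=∅ out=∅

Interference:
  c: {m,n,r}
  m: {c,n,r,w}
  n: {c,m,r}
  r: {c,m,n,w}
  w: {m,r}

Colouring:
  clique {c,m,n,r} ⇒ need ≥ 4
  assign c→c2 m→c0 n→c3 r→c1 w→c2 — no edge inside a register ⇒ χ ≤ 4
  χ = 4

Answer: 4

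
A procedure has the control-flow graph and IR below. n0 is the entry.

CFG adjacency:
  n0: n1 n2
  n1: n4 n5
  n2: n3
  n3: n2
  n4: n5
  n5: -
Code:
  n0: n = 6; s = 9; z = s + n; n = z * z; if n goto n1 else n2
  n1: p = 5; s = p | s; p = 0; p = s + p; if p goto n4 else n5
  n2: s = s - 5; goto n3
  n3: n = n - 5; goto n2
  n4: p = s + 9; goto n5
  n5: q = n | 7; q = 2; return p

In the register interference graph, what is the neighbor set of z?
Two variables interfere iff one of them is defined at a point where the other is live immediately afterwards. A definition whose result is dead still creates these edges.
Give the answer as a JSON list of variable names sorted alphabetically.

Answer: ["s"]

Derivation:
Block summaries:
  n0: {n,s,z} / ∅
  n1: {p,s} / {s}
  n2: {s} / {s}
  n3: {n} / {n}
  n4: {p} / {s}
  n5: {q} / {n,p}

Live sets:
  n0: in=∅ out={n,s}
  n1: in={n,s} out={n,p,s}
  n2: in={n,s} out={n,s}
  n3: in={n,s} out={n,s}
  n4: in={n,s} out={n,p}
  n5: in={n,p} out=∅

Conflict graph:
  n: {p,s}
  p: {n,q,s}
  q: {p}
  s: {n,p,z}
  z: {s}

N(z) = ["s"]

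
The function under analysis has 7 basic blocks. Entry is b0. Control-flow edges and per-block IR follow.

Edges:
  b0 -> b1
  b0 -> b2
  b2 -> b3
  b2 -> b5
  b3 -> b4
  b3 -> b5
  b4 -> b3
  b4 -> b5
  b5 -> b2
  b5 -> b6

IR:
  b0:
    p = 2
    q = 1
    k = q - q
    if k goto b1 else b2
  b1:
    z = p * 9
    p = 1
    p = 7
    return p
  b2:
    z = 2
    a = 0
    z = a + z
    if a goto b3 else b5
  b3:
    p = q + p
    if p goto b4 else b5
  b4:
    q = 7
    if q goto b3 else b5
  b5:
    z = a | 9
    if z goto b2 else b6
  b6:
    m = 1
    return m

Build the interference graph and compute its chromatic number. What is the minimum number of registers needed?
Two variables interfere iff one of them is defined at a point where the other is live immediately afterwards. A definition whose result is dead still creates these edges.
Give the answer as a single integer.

def/use:
  b0 def {k,p,q} use ∅
  b1 def {p,z} use {p}
  b2 def {a,z} use ∅
  b3 def {p} use {p,q}
  b4 def {q} use ∅
  b5 def {z} use {a}
  b6 def {m} use ∅

Live sets:
  live b0: ∅→{p,q}
  live b1: {p}→∅
  live b2: {p,q}→{a,p,q}
  live b3: {a,p,q}→{a,p,q}
  live b4: {a,p}→{a,p,q}
  live b5: {a,p,q}→{p,q}
  live b6: ∅→∅

Interfere edges:
  a: {p,q,z}
  k: {p,q}
  m: ∅
  p: {a,k,q,z}
  q: {a,k,p,z}
  z: {a,p,q}

Registers:
  clique {a,p,q,z} ⇒ need ≥ 4
  assign a→R2 k→R2 m→R0 p→R0 q→R1 z→R3 — no edge inside a register ⇒ χ ≤ 4
  χ = 4

Answer: 4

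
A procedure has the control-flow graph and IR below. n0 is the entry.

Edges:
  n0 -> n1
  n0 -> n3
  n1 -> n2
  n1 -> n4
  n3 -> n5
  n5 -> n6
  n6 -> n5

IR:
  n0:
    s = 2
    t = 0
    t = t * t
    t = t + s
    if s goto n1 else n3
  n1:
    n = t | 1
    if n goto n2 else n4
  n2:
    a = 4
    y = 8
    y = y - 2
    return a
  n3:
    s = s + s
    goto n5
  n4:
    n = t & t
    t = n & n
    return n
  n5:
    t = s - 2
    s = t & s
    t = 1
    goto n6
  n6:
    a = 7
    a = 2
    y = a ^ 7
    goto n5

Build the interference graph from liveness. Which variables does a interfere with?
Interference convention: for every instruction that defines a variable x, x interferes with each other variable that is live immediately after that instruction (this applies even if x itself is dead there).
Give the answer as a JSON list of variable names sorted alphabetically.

Answer: ["s", "y"]

Derivation:
Per-block:
  n0: def={s,t} ue=∅
  n1: def={n} ue={t}
  n2: def={a,y} ue=∅
  n3: def={s} ue={s}
  n4: def={n,t} ue={t}
  n5: def={s,t} ue={s}
  n6: def={a,y} ue=∅

Backward fixpoint:
  live n0: ∅→{s,t}
  live n1: {t}→{t}
  live n2: ∅→∅
  live n3: {s}→{s}
  live n4: {t}→∅
  live n5: {s}→{s}
  live n6: {s}→{s}

Interfere edges:
  a↔{s,y}
  n↔{t}
  s↔{a,t,y}
  t↔{n,s}
  y↔{a,s}

N(a) = ["s", "y"]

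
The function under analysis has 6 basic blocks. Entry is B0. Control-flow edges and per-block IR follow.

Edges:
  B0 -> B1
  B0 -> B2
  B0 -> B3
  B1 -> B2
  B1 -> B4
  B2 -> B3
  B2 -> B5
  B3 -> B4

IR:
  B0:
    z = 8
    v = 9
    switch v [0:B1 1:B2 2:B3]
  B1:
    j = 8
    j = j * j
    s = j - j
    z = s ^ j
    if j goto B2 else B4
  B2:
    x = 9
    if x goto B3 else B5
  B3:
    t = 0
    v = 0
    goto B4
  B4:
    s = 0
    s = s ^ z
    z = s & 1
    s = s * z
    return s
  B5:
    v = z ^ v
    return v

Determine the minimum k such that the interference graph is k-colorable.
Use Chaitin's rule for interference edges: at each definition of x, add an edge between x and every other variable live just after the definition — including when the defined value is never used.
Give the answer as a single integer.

Answer: 4

Analysis:
def/use:
  B0 def {v,z} use ∅
  B1 def {j,s,z} use ∅
  B2 def {x} use ∅
  B3 def {t,v} use ∅
  B4 def {s,z} use {z}
  B5 def {v} use {v,z}

Backward fixpoint:
  live B0: ∅→{v,z}
  live B1: {v}→{v,z}
  live B2: {v,z}→{v,z}
  live B3: {z}→{z}
  live B4: {z}→∅
  live B5: {v,z}→∅

Interfere edges:
  j: {s,v,z}
  s: {j,v,z}
  t: {z}
  v: {j,s,x,z}
  x: {v,z}
  z: {j,s,t,v,x}

Chromatic number:
  lower bound: {j,s,v,z} mutually conflict ⇒ χ ≥ 4
  4-colouring: r0={z}  r1={t,v}  r2={j,x}  r3={s}
  χ = 4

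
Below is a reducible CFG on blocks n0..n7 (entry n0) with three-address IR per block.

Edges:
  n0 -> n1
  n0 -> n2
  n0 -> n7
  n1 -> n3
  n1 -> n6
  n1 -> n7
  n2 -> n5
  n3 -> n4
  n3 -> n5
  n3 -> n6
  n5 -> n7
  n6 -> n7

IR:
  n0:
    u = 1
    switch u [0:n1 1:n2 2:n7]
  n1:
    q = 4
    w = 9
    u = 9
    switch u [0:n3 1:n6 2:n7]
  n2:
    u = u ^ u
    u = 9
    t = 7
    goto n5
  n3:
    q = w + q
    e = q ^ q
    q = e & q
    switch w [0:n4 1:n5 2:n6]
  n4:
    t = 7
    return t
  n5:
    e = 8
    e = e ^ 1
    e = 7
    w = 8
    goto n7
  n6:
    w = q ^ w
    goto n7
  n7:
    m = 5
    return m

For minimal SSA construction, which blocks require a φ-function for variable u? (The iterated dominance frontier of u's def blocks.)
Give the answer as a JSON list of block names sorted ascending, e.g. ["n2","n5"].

idom tree: n1←n0 n2←n0 n3←n1 n4←n3 n5←n0 n6←n1 n7←n0
Dom∩ at merges:
  n5: preds {n2,n3}: {n0,n2} ∩ {n0,n1,n3} = {n0}; idom=n0
  n6: preds {n1,n3}: {n0,n1} ∩ {n0,n1,n3} = {n0,n1}; idom=n1
  n7: preds {n0,n1,n5,n6}: {n0} ∩ {n0,n1} ∩ {n0,n5} ∩ {n0,n1,n6} = {n0}; idom=n0

Frontier:
  n5←n2: walk n2 to n0
  n5←n3: walk n3→n1 to n0
  n6←n1: walk · to n1
  n6←n3: walk n3 to n1
  n7←n0: walk · to n0
  n7←n1: walk n1 to n0
  n7←n5: walk n5 to n0
  n7←n6: walk n6→n1 to n0
  n0 → ∅
  n1 → {n5,n7}
  n2 → {n5}
  n3 → {n5,n6}
  n4 → ∅
  n5 → {n7}
  n6 → {n7}
  n7 → ∅

φ for u: defs {n0,n1,n2}
  DF⁺ = {n5,n7}

Answer: ["n5", "n7"]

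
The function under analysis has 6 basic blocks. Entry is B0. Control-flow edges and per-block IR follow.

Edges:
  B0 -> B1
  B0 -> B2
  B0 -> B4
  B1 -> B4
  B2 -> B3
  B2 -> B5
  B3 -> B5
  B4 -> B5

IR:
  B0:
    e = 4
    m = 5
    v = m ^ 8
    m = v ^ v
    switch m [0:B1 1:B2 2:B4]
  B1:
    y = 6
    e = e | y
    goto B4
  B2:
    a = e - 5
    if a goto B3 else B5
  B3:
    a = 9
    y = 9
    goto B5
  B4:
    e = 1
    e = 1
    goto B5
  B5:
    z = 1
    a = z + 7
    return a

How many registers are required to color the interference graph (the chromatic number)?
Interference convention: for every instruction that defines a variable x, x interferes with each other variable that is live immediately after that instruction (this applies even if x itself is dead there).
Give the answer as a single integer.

Answer: 2

Derivation:
Per-block:
  B0: {e,m,v} / ∅
  B1: {e,y} / {e}
  B2: {a} / {e}
  B3: {a,y} / ∅
  B4: {e} / ∅
  B5: {a,z} / ∅

Liveness:
  B0 li=∅ lo={e}
  B1 li={e} lo=∅
  B2 li={e} lo=∅
  B3 li=∅ lo=∅
  B4 li=∅ lo=∅
  B5 li=∅ lo=∅

Conflict graph:
  a: ∅
  e: {m,v,y}
  m: {e}
  v: {e}
  y: {e}
  z: ∅

Registers:
  clique {e,m} ⇒ need ≥ 2
  2-colouring: R0={a,e,z}  R1={m,v,y}
  χ = 2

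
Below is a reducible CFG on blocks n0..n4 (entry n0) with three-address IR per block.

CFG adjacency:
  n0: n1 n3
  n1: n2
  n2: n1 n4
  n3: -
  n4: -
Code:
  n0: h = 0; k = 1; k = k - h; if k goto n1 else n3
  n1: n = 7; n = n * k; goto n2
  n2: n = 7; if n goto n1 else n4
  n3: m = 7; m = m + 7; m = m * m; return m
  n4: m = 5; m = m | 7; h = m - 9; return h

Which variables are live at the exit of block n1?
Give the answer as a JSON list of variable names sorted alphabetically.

Answer: ["k"]

Working:
def/use:
  n0: {h,k} / ∅
  n1: {n} / {k}
  n2: {n} / ∅
  n3: {m} / ∅
  n4: {h,m} / ∅

Liveness:
  n0: in=∅ out={k}
  n1: in={k} out={k}
  n2: in={k} out={k}
  n3: in=∅ out=∅
  n4: in=∅ out=∅

live-out(n1) = ["k"]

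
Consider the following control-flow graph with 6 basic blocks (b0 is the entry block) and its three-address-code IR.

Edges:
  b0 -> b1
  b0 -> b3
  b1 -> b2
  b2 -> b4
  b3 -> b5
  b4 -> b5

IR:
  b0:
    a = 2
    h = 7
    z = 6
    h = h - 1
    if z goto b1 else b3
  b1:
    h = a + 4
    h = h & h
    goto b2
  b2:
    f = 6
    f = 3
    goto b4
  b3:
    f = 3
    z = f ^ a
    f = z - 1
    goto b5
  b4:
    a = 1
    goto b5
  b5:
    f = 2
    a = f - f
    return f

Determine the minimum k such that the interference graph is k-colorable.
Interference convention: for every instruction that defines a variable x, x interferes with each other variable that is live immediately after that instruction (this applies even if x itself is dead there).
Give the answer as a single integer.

Block summaries:
  b0: def={a,h,z} ue=∅
  b1: def={h} ue={a}
  b2: def={f} ue=∅
  b3: def={f,z} ue={a}
  b4: def={a} ue=∅
  b5: def={a,f} ue=∅

Live sets:
  b0 li=∅ lo={a}
  b1 li={a} lo=∅
  b2 li=∅ lo=∅
  b3 li={a} lo=∅
  b4 li=∅ lo=∅
  b5 li=∅ lo=∅

Interfere edges:
  a: {f,h,z}
  f: {a}
  h: {a,z}
  z: {a,h}

Colouring:
  lower bound: {a,h,z} mutually conflict ⇒ χ ≥ 3
  assign a→R0 f→R1 h→R1 z→R2 — no edge inside a register ⇒ χ ≤ 3
  χ = 3

Answer: 3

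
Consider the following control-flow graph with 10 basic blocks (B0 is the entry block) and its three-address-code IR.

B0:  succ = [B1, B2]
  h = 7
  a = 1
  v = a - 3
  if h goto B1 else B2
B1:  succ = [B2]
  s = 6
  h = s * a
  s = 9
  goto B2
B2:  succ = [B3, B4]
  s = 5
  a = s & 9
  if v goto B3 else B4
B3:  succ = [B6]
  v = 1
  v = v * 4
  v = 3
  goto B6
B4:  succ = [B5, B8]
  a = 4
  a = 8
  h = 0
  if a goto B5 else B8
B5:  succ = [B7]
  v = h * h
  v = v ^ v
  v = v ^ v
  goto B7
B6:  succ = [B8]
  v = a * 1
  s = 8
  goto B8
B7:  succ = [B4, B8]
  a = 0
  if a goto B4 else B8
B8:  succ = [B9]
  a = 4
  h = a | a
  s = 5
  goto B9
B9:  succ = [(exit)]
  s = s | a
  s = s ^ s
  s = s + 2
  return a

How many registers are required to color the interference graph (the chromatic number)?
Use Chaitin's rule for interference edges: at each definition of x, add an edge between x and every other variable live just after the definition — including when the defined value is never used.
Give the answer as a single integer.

Answer: 3

Analysis:
Block summaries:
  B0: {a,h,v} / ∅
  B1: {h,s} / {a}
  B2: {a,s} / {v}
  B3: {v} / ∅
  B4: {a,h} / ∅
  B5: {v} / {h}
  B6: {s,v} / {a}
  B7: {a} / ∅
  B8: {a,h,s} / ∅
  B9: {s} / {a,s}

Live sets:
  B0 li=∅ lo={a,v}
  B1 li={a,v} lo={v}
  B2 li={v} lo={a}
  B3 li={a} lo={a}
  B4 li=∅ lo={h}
  B5 li={h} lo=∅
  B6 li={a} lo=∅
  B7 li=∅ lo=∅
  B8 li=∅ lo={a,s}
  B9 li={a,s} lo=∅

Conflict graph:
  a — {h,s,v}
  h — {a,v}
  s — {a,v}
  v — {a,h,s}

Colouring:
  {a,h,v} pairwise interfere (3-clique) ⇒ χ ≥ 3
  assign a→R0 h→R2 s→R2 v→R1 — no edge inside a register ⇒ χ ≤ 3
  χ = 3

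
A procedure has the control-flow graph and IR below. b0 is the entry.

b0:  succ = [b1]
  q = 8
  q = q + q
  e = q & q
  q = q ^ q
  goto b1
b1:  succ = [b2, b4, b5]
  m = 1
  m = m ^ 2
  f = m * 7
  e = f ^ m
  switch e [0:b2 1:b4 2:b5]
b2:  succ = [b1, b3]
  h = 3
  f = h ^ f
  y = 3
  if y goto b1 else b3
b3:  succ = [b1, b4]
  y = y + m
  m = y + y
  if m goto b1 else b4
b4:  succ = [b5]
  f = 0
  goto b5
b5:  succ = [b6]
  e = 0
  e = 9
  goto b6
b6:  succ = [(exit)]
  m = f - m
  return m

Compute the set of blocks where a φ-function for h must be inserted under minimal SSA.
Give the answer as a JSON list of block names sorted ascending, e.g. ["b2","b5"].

idom tree: b1←b0 b2←b1 b3←b2 b4←b1 b5←b1 b6←b5
Dom∩ at merges:
  b1: preds {b0,b2,b3}: {b0} ∩ {b0,b1,b2} ∩ {b0,b1,b2,b3} = {b0}; idom=b0
  b4: preds {b1,b3}: {b0,b1} ∩ {b0,b1,b2,b3} = {b0,b1}; idom=b1
  b5: preds {b1,b4}: {b0,b1} ∩ {b0,b1,b4} = {b0,b1}; idom=b1

DF walk-up:
  b1←b0: walk · to b0
  b1←b2: walk b2→b1 to b0
  b1←b3: walk b3→b2→b1 to b0
  b4←b1: walk · to b1
  b4←b3: walk b3→b2 to b1
  b5←b1: walk · to b1
  b5←b4: walk b4 to b1
  b0 → ∅
  b1 → {b1}
  b2 → {b1,b4}
  b3 → {b1,b4}
  b4 → {b5}
  b5 → ∅
  b6 → ∅

φ for h: defs {b2}
  DF⁺ = {b1,b4,b5}

Answer: ["b1", "b4", "b5"]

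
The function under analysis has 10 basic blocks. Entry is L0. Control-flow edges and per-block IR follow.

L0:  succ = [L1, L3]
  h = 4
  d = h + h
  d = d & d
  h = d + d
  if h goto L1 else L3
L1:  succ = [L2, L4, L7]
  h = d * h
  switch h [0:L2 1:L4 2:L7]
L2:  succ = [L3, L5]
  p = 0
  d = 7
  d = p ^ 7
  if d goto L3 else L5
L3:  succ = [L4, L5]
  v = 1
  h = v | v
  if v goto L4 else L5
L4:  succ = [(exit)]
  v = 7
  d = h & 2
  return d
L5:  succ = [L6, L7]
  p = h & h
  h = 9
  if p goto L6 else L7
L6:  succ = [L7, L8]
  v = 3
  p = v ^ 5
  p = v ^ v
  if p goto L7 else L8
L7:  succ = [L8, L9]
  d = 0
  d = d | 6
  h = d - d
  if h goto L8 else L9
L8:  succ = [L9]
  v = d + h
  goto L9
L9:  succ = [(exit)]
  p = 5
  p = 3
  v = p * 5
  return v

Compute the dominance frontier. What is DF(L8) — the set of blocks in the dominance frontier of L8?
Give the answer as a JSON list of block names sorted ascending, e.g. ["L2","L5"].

idom tree: L1←L0 L2←L1 L3←L0 L4←L0 L5←L0 L6←L5 L7←L0 L8←L0 L9←L0
Dom at joins:
  L3: preds {L0,L2}: {L0} ∩ {L0,L1,L2} = {L0}; idom=L0
  L4: preds {L1,L3}: {L0,L1} ∩ {L0,L3} = {L0}; idom=L0
  L5: preds {L2,L3}: {L0,L1,L2} ∩ {L0,L3} = {L0}; idom=L0
  L7: preds {L1,L5,L6}: {L0,L1} ∩ {L0,L5} ∩ {L0,L5,L6} = {L0}; idom=L0
  L8: preds {L6,L7}: {L0,L5,L6} ∩ {L0,L7} = {L0}; idom=L0
  L9: preds {L7,L8}: {L0,L7} ∩ {L0,L8} = {L0}; idom=L0

DF derivation:
  join L3 pred L0: · stop@L0
  join L3 pred L2: L2→L1 stop@L0
  join L4 pred L1: L1 stop@L0
  join L4 pred L3: L3 stop@L0
  join L5 pred L2: L2→L1 stop@L0
  join L5 pred L3: L3 stop@L0
  join L7 pred L1: L1 stop@L0
  join L7 pred L5: L5 stop@L0
  join L7 pred L6: L6→L5 stop@L0
  join L8 pred L6: L6→L5 stop@L0
  join L8 pred L7: L7 stop@L0
  join L9 pred L7: L7 stop@L0
  join L9 pred L8: L8 stop@L0
  DF(L0)=∅
  DF(L1)={L3,L4,L5,L7}
  DF(L2)={L3,L5}
  DF(L3)={L4,L5}
  DF(L4)=∅
  DF(L5)={L7,L8}
  DF(L6)={L7,L8}
  DF(L7)={L8,L9}
  DF(L8)={L9}
  DF(L9)=∅

DF(L8) = ["L9"]

Answer: ["L9"]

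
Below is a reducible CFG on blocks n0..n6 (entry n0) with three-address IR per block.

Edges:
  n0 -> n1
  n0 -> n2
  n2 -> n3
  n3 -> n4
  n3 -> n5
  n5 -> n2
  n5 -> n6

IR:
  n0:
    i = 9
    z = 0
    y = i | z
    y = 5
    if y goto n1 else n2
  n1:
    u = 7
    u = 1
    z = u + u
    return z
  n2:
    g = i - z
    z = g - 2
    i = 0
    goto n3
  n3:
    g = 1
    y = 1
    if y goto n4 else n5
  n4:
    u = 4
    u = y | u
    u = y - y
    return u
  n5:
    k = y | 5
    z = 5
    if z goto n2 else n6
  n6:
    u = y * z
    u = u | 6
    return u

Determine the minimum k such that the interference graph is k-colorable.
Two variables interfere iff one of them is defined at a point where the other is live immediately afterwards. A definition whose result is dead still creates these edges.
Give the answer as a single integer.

def/use:
  n0: {i,y,z} / ∅
  n1: {u,z} / ∅
  n2: {g,i,z} / {i,z}
  n3: {g,y} / ∅
  n4: {u} / {y}
  n5: {k,z} / {y}
  n6: {u} / {y,z}

Backward fixpoint:
  live n0: ∅→{i,z}
  live n1: ∅→∅
  live n2: {i,z}→{i}
  live n3: {i}→{i,y}
  live n4: {y}→∅
  live n5: {i,y}→{i,y,z}
  live n6: {y,z}→∅

Conflict graph:
  g: {i}
  i: {g,k,y,z}
  k: {i,y}
  u: {y}
  y: {i,k,u,z}
  z: {i,y}

Chromatic number:
  {i,k,y} pairwise interfere (3-clique) ⇒ χ ≥ 3
  3-colouring: r0={i,u}  r1={g,y}  r2={k,z}
  χ = 3

Answer: 3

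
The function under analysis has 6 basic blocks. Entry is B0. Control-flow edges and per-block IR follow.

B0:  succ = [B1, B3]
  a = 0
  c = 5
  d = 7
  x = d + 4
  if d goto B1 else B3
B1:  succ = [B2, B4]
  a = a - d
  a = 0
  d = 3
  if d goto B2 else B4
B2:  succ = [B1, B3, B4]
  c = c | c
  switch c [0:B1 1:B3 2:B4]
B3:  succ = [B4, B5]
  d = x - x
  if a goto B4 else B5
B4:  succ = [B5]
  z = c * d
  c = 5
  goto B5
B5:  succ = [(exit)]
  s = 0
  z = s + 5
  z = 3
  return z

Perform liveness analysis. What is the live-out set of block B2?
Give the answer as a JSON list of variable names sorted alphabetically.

Answer: ["a", "c", "d", "x"]

Analysis:
def/use:
  B0: def={a,c,d,x} ue=∅
  B1: def={a,d} ue={a,d}
  B2: def={c} ue={c}
  B3: def={d} ue={a,x}
  B4: def={c,z} ue={c,d}
  B5: def={s,z} ue=∅

Backward fixpoint:
  B0 li=∅ lo={a,c,d,x}
  B1 li={a,c,d,x} lo={a,c,d,x}
  B2 li={a,c,d,x} lo={a,c,d,x}
  B3 li={a,c,x} lo={c,d}
  B4 li={c,d} lo=∅
  B5 li=∅ lo=∅

live-out(B2) = ["a", "c", "d", "x"]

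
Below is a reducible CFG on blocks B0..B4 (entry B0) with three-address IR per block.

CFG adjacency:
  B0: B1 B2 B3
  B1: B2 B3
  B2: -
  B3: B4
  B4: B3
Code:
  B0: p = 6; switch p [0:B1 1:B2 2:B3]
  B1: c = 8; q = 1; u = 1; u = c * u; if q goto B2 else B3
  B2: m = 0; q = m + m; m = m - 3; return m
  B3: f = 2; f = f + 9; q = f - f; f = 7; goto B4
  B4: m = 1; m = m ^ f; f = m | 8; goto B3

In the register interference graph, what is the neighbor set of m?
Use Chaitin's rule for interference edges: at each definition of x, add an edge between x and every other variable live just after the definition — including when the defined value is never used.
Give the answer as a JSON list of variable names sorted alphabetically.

Answer: ["f", "q"]

Analysis:
def/use:
  B0: {p} / ∅
  B1: {c,q,u} / ∅
  B2: {m,q} / ∅
  B3: {f,q} / ∅
  B4: {f,m} / {f}

Backward fixpoint:
  live B0: ∅→∅
  live B1: ∅→∅
  live B2: ∅→∅
  live B3: ∅→{f}
  live B4: {f}→∅

Conflict graph:
  c↔{q,u}
  f↔{m}
  m↔{f,q}
  p↔∅
  q↔{c,m,u}
  u↔{c,q}

N(m) = ["f", "q"]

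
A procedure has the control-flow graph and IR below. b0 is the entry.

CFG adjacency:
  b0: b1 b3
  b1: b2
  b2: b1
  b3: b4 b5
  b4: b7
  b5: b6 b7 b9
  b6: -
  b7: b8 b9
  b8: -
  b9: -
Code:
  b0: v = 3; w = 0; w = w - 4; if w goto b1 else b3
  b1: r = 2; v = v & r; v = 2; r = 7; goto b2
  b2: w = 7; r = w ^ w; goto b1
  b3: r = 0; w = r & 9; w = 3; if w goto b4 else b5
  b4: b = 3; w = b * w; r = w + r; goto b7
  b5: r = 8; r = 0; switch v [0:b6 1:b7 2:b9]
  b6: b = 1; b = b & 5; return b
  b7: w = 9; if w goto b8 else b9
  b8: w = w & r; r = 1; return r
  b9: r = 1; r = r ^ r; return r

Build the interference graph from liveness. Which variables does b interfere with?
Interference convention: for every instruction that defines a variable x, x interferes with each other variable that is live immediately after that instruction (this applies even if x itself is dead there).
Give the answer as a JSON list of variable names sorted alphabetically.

Answer: ["r", "w"]

Working:
def/use:
  b0: def={v,w} ue=∅
  b1: def={r,v} ue={v}
  b2: def={r,w} ue=∅
  b3: def={r,w} ue=∅
  b4: def={b,r,w} ue={r,w}
  b5: def={r} ue={v}
  b6: def={b} ue=∅
  b7: def={w} ue=∅
  b8: def={r,w} ue={r,w}
  b9: def={r} ue=∅

Live sets:
  b0 li=∅ lo={v}
  b1 li={v} lo={v}
  b2 li={v} lo={v}
  b3 li={v} lo={r,v,w}
  b4 li={r,w} lo={r}
  b5 li={v} lo={r}
  b6 li=∅ lo=∅
  b7 li={r} lo={r,w}
  b8 li={r,w} lo=∅
  b9 li=∅ lo=∅

Interference:
  b — {r,w}
  r — {b,v,w}
  v — {r,w}
  w — {b,r,v}

N(b) = ["r", "w"]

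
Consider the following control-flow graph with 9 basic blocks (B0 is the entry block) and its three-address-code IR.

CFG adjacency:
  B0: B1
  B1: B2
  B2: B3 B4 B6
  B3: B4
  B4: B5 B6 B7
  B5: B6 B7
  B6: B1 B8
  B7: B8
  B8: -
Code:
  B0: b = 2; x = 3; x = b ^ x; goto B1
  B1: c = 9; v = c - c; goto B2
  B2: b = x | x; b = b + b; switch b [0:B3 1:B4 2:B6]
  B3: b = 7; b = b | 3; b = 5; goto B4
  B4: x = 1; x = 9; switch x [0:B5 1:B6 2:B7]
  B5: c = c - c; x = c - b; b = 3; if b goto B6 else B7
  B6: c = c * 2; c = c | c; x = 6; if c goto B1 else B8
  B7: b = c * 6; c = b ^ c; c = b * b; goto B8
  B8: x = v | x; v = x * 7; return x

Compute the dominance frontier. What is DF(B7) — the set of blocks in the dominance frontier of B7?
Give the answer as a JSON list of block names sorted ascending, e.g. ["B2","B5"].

idom tree: B1←B0 B2←B1 B3←B2 B4←B2 B5←B4 B6←B2 B7←B4 B8←B2
Dom at joins:
  B1: preds {B0,B6}: {B0} ∩ {B0,B1,B2,B6} = {B0}; idom=B0
  B4: preds {B2,B3}: {B0,B1,B2} ∩ {B0,B1,B2,B3} = {B0,B1,B2}; idom=B2
  B6: preds {B2,B4,B5}: {B0,B1,B2} ∩ {B0,B1,B2,B4} ∩ {B0,B1,B2,B4,B5} = {B0,B1,B2}; idom=B2
  B7: preds {B4,B5}: {B0,B1,B2,B4} ∩ {B0,B1,B2,B4,B5} = {B0,B1,B2,B4}; idom=B4
  B8: preds {B6,B7}: {B0,B1,B2,B6} ∩ {B0,B1,B2,B4,B7} = {B0,B1,B2}; idom=B2

Frontier:
  join B1 pred B0: · stop@B0
  join B1 pred B6: B6→B2→B1 stop@B0
  join B4 pred B2: · stop@B2
  join B4 pred B3: B3 stop@B2
  join B6 pred B2: · stop@B2
  join B6 pred B4: B4 stop@B2
  join B6 pred B5: B5→B4 stop@B2
  join B7 pred B4: · stop@B4
  join B7 pred B5: B5 stop@B4
  join B8 pred B6: B6 stop@B2
  join B8 pred B7: B7→B4 stop@B2
  B0 → ∅
  B1 → {B1}
  B2 → {B1}
  B3 → {B4}
  B4 → {B6,B8}
  B5 → {B6,B7}
  B6 → {B1,B8}
  B7 → {B8}
  B8 → ∅

DF(B7) = ["B8"]

Answer: ["B8"]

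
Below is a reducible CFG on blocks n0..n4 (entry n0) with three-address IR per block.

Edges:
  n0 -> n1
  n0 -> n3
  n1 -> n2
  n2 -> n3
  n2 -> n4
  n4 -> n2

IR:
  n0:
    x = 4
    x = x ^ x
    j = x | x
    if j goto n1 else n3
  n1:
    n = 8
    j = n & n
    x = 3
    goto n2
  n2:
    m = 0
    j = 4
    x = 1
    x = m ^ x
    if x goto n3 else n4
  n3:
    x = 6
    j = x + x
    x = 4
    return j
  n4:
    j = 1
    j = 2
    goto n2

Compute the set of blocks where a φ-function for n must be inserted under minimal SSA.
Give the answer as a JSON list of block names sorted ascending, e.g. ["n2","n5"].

idom tree: n1←n0 n2←n1 n3←n0 n4←n2
Dom∩ at merges:
  n2: preds {n1,n4}: {n0,n1} ∩ {n0,n1,n2,n4} = {n0,n1}; idom=n1
  n3: preds {n0,n2}: {n0} ∩ {n0,n1,n2} = {n0}; idom=n0

DF walk-up:
  join n2 pred n1: · stop@n1
  join n2 pred n4: n4→n2 stop@n1
  join n3 pred n0: · stop@n0
  join n3 pred n2: n2→n1 stop@n0
  n0: DF=∅
  n1: DF={n3}
  n2: DF={n2,n3}
  n3: DF=∅
  n4: DF={n2}

φ for n: defs {n1}
  DF⁺ = {n3}

Answer: ["n3"]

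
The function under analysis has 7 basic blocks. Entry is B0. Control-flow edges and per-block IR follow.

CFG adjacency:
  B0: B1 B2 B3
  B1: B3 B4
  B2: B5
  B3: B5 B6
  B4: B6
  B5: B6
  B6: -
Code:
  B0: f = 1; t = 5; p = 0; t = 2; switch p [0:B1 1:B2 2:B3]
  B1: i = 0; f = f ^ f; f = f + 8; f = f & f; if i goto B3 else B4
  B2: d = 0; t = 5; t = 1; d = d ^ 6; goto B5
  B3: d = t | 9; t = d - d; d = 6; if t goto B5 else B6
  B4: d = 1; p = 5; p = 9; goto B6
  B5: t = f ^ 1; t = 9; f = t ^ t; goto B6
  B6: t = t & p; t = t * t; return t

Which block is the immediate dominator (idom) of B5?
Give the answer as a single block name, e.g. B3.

Answer: B0

Derivation:
idom tree: B1←B0 B2←B0 B3←B0 B4←B1 B5←B0 B6←B0
Dom∩ at merges:
  B3: preds {B0,B1}: {B0} ∩ {B0,B1} = {B0}; idom=B0
  B5: preds {B2,B3}: {B0,B2} ∩ {B0,B3} = {B0}; idom=B0
  B6: preds {B3,B4,B5}: {B0,B3} ∩ {B0,B1,B4} ∩ {B0,B5} = {B0}; idom=B0

idom(B5) = B0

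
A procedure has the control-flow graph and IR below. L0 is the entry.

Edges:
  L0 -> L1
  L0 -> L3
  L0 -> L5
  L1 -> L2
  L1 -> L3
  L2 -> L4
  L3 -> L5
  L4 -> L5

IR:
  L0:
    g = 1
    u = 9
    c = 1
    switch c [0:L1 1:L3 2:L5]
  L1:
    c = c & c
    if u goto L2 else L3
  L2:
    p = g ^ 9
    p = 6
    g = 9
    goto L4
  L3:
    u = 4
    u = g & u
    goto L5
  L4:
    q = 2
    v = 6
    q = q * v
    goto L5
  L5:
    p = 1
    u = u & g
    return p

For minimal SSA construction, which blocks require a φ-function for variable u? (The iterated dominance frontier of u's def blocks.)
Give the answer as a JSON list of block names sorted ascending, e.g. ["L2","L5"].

idom tree: L1←L0 L2←L1 L3←L0 L4←L2 L5←L0
Dom∩ at merges:
  L3: preds {L0,L1}: {L0} ∩ {L0,L1} = {L0}; idom=L0
  L5: preds {L0,L3,L4}: {L0} ∩ {L0,L3} ∩ {L0,L1,L2,L4} = {L0}; idom=L0

DF derivation:
  L3←L0: walk · to L0
  L3←L1: walk L1 to L0
  L5←L0: walk · to L0
  L5←L3: walk L3 to L0
  L5←L4: walk L4→L2→L1 to L0
  DF(L0)=∅
  DF(L1)={L3,L5}
  DF(L2)={L5}
  DF(L3)={L5}
  DF(L4)={L5}
  DF(L5)=∅

φ for u: defs {L0,L3,L5}
  DF⁺ = {L5}

Answer: ["L5"]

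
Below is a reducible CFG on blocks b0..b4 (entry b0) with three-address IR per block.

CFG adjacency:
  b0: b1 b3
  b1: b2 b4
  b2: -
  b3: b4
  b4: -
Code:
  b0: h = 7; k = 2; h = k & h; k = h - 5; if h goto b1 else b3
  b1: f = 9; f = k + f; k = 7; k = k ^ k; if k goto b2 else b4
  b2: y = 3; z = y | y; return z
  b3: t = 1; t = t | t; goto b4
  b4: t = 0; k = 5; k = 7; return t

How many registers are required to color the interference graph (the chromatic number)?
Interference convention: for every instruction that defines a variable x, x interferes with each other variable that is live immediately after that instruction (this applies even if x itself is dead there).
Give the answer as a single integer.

Block summaries:
  b0: def={h,k} ue=∅
  b1: def={f,k} ue={k}
  b2: def={y,z} ue=∅
  b3: def={t} ue=∅
  b4: def={k,t} ue=∅

Live sets:
  b0 li=∅ lo={k}
  b1 li={k} lo=∅
  b2 li=∅ lo=∅
  b3 li=∅ lo=∅
  b4 li=∅ lo=∅

Interfere edges:
  f↔{k}
  h↔{k}
  k↔{f,h,t}
  t↔{k}
  y↔∅
  z↔∅

Colouring:
  lower bound: {f,k} mutually conflict ⇒ χ ≥ 2
  assign f→R1 h→R1 k→R0 t→R1 y→R0 z→R0 — no edge inside a register ⇒ χ ≤ 2
  χ = 2

Answer: 2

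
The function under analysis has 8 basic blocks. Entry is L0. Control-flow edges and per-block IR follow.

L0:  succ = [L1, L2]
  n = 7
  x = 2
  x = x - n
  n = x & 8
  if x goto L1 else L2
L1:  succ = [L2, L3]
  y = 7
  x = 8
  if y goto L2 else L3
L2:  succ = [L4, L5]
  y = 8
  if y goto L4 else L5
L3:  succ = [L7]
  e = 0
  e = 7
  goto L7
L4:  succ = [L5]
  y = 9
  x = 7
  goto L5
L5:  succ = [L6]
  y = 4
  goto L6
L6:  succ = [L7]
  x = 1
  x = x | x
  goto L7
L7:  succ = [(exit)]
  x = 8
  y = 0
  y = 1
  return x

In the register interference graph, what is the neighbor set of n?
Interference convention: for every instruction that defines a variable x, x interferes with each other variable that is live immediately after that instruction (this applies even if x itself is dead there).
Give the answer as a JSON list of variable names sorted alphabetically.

Answer: ["x"]

Working:
def/use:
  L0 def {n,x} use ∅
  L1 def {x,y} use ∅
  L2 def {y} use ∅
  L3 def {e} use ∅
  L4 def {x,y} use ∅
  L5 def {y} use ∅
  L6 def {x} use ∅
  L7 def {x,y} use ∅

Live sets:
  live L0: ∅→∅
  live L1: ∅→∅
  live L2: ∅→∅
  live L3: ∅→∅
  live L4: ∅→∅
  live L5: ∅→∅
  live L6: ∅→∅
  live L7: ∅→∅

Conflict graph:
  e: ∅
  n: {x}
  x: {n,y}
  y: {x}

N(n) = ["x"]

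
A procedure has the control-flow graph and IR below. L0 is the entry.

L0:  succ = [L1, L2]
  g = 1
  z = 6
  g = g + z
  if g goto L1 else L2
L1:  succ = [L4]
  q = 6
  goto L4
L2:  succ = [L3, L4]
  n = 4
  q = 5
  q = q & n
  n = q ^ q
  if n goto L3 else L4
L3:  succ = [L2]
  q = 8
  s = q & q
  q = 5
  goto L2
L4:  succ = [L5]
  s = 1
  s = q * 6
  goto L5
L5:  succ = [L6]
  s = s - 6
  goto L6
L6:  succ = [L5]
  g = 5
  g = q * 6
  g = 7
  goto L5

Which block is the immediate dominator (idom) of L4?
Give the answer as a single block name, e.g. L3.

Answer: L0

Derivation:
idom tree: L1←L0 L2←L0 L3←L2 L4←L0 L5←L4 L6←L5
Dom∩ at merges:
  L2: preds {L0,L3}: {L0} ∩ {L0,L2,L3} = {L0}; idom=L0
  L4: preds {L1,L2}: {L0,L1} ∩ {L0,L2} = {L0}; idom=L0
  L5: preds {L4,L6}: {L0,L4} ∩ {L0,L4,L5,L6} = {L0,L4}; idom=L4

idom(L4) = L0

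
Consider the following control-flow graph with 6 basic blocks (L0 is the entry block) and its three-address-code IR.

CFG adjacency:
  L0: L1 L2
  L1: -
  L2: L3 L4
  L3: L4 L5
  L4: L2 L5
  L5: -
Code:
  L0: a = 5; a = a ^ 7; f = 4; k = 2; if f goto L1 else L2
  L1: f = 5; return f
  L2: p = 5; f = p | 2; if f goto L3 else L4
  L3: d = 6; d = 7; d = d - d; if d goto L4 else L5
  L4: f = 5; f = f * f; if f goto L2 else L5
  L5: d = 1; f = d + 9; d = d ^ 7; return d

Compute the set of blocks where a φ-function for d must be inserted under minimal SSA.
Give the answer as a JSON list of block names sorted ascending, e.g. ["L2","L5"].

idom tree: L1←L0 L2←L0 L3←L2 L4←L2 L5←L2
Join-block Dom:
  L2: preds {L0,L4}: {L0} ∩ {L0,L2,L4} = {L0}; idom=L0
  L4: preds {L2,L3}: {L0,L2} ∩ {L0,L2,L3} = {L0,L2}; idom=L2
  L5: preds {L3,L4}: {L0,L2,L3} ∩ {L0,L2,L4} = {L0,L2}; idom=L2

Frontier:
  join L2 pred L0: · stop@L0
  join L2 pred L4: L4→L2 stop@L0
  join L4 pred L2: · stop@L2
  join L4 pred L3: L3 stop@L2
  join L5 pred L3: L3 stop@L2
  join L5 pred L4: L4 stop@L2
  L0: DF=∅
  L1: DF=∅
  L2: DF={L2}
  L3: DF={L4,L5}
  L4: DF={L2,L5}
  L5: DF=∅

φ for d: defs {L3,L5}
  DF⁺ = {L2,L4,L5}

Answer: ["L2", "L4", "L5"]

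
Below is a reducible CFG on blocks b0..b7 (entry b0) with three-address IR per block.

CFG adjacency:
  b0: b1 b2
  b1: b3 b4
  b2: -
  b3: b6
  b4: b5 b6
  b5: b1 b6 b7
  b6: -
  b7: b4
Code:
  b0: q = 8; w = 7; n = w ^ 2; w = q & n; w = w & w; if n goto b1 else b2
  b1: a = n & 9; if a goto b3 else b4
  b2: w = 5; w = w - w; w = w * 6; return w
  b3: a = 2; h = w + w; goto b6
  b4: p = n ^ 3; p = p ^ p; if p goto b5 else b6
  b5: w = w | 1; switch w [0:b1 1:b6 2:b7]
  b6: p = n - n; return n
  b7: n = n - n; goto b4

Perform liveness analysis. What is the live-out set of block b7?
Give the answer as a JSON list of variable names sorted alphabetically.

Block summaries:
  b0: {n,q,w} / ∅
  b1: {a} / {n}
  b2: {w} / ∅
  b3: {a,h} / {w}
  b4: {p} / {n}
  b5: {w} / {w}
  b6: {p} / {n}
  b7: {n} / {n}

Liveness:
  live b0: ∅→{n,w}
  live b1: {n,w}→{n,w}
  live b2: ∅→∅
  live b3: {n,w}→{n}
  live b4: {n,w}→{n,w}
  live b5: {n,w}→{n,w}
  live b6: {n}→∅
  live b7: {n,w}→{n,w}

live-out(b7) = ["n", "w"]

Answer: ["n", "w"]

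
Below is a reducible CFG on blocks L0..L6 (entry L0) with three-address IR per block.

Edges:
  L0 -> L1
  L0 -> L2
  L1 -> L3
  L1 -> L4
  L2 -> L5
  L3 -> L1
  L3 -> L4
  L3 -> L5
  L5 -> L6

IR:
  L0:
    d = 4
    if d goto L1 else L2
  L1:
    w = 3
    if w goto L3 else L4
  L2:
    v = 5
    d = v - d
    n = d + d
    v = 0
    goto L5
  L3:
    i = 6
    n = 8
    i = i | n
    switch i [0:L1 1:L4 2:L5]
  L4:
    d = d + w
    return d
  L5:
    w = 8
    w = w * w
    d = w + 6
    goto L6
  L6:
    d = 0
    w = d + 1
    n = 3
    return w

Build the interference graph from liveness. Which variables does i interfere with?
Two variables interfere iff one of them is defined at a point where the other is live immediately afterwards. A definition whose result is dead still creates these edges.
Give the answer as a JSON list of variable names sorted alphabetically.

Answer: ["d", "n", "w"]

Analysis:
def/use:
  L0: {d} / ∅
  L1: {w} / ∅
  L2: {d,n,v} / {d}
  L3: {i,n} / ∅
  L4: {d} / {d,w}
  L5: {d,w} / ∅
  L6: {d,n,w} / ∅

Backward fixpoint:
  live L0: ∅→{d}
  live L1: {d}→{d,w}
  live L2: {d}→∅
  live L3: {d,w}→{d,w}
  live L4: {d,w}→∅
  live L5: ∅→∅
  live L6: ∅→∅

Interference:
  d↔{i,n,v,w}
  i↔{d,n,w}
  n↔{d,i,w}
  v↔{d}
  w↔{d,i,n}

N(i) = ["d", "n", "w"]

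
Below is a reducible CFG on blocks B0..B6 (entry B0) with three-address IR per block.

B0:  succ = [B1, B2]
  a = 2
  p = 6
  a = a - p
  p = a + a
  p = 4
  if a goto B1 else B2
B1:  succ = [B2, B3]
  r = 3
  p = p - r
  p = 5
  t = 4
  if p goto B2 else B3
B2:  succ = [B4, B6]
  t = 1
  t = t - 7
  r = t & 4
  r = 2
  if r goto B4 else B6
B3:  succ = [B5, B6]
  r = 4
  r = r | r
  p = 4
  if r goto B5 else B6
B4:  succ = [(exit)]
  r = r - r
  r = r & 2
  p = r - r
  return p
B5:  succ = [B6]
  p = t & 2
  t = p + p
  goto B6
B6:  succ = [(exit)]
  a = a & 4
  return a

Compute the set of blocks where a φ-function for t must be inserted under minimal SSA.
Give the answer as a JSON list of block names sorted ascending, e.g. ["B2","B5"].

Answer: ["B2", "B6"]

Working:
idom tree: B1←B0 B2←B0 B3←B1 B4←B2 B5←B3 B6←B0
Dom at joins:
  B2: preds {B0,B1}: {B0} ∩ {B0,B1} = {B0}; idom=B0
  B6: preds {B2,B3,B5}: {B0,B2} ∩ {B0,B1,B3} ∩ {B0,B1,B3,B5} = {B0}; idom=B0

Frontier:
  join B2 pred B0: · stop@B0
  join B2 pred B1: B1 stop@B0
  join B6 pred B2: B2 stop@B0
  join B6 pred B3: B3→B1 stop@B0
  join B6 pred B5: B5→B3→B1 stop@B0
  DF(B0)=∅
  DF(B1)={B2,B6}
  DF(B2)={B6}
  DF(B3)={B6}
  DF(B4)=∅
  DF(B5)={B6}
  DF(B6)=∅

φ for t: defs {B1,B2,B5}
  DF⁺ = {B2,B6}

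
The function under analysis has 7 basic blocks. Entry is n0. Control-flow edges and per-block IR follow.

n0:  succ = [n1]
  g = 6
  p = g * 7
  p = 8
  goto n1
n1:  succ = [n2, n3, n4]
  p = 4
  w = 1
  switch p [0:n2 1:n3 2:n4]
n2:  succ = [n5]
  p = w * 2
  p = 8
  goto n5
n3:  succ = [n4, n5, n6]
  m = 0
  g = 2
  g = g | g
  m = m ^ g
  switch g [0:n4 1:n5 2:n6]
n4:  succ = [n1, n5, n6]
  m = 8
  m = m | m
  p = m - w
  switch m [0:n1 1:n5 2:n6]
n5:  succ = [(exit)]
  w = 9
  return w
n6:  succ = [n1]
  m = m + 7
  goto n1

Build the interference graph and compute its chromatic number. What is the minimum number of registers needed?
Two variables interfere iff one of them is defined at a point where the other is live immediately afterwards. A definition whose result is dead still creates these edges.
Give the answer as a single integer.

def/use:
  n0: {g,p} / ∅
  n1: {p,w} / ∅
  n2: {p} / {w}
  n3: {g,m} / ∅
  n4: {m,p} / {w}
  n5: {w} / ∅
  n6: {m} / {m}

Liveness:
  n0 li=∅ lo=∅
  n1 li=∅ lo={w}
  n2 li={w} lo=∅
  n3 li={w} lo={m,w}
  n4 li={w} lo={m}
  n5 li=∅ lo=∅
  n6 li={m} lo=∅

Conflict graph:
  g: {m,w}
  m: {g,p,w}
  p: {m,w}
  w: {g,m,p}

Colouring:
  {g,m,w} pairwise interfere (3-clique) ⇒ χ ≥ 3
  3-colouring: r0={m}  r1={w}  r2={g,p}
  χ = 3

Answer: 3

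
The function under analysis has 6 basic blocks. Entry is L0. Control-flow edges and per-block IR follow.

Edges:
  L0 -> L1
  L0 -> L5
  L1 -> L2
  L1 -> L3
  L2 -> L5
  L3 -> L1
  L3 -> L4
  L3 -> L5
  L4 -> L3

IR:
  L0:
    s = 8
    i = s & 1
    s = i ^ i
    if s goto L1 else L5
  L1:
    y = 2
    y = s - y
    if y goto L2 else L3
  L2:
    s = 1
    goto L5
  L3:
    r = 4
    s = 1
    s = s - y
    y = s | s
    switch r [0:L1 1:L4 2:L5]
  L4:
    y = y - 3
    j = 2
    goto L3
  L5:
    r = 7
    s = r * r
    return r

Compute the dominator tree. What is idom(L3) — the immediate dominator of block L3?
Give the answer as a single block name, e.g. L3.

idom tree: L1←L0 L2←L1 L3←L1 L4←L3 L5←L0
Dom∩ at merges:
  L1: preds {L0,L3}: {L0} ∩ {L0,L1,L3} = {L0}; idom=L0
  L3: preds {L1,L4}: {L0,L1} ∩ {L0,L1,L3,L4} = {L0,L1}; idom=L1
  L5: preds {L0,L2,L3}: {L0} ∩ {L0,L1,L2} ∩ {L0,L1,L3} = {L0}; idom=L0

idom(L3) = L1

Answer: L1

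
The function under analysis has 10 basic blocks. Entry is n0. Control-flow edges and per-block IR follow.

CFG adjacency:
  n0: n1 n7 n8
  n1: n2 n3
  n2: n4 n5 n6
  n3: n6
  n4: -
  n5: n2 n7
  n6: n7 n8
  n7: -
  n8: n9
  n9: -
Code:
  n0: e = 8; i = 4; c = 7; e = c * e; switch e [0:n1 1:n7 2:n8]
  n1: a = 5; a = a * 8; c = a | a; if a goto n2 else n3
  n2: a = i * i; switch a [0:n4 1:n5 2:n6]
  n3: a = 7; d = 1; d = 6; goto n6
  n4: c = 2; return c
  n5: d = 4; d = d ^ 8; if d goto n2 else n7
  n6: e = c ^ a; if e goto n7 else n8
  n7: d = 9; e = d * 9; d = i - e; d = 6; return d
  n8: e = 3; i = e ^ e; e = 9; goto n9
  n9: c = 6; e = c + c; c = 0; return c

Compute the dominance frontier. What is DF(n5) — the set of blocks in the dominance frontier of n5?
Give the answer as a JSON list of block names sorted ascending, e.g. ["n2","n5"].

Answer: ["n2", "n7"]

Analysis:
idom tree: n1←n0 n2←n1 n3←n1 n4←n2 n5←n2 n6←n1 n7←n0 n8←n0 n9←n8
Dom at joins:
  n2: preds {n1,n5}: {n0,n1} ∩ {n0,n1,n2,n5} = {n0,n1}; idom=n1
  n6: preds {n2,n3}: {n0,n1,n2} ∩ {n0,n1,n3} = {n0,n1}; idom=n1
  n7: preds {n0,n5,n6}: {n0} ∩ {n0,n1,n2,n5} ∩ {n0,n1,n6} = {n0}; idom=n0
  n8: preds {n0,n6}: {n0} ∩ {n0,n1,n6} = {n0}; idom=n0

Frontier:
  n2←n1: walk · to n1
  n2←n5: walk n5→n2 to n1
  n6←n2: walk n2 to n1
  n6←n3: walk n3 to n1
  n7←n0: walk · to n0
  n7←n5: walk n5→n2→n1 to n0
  n7←n6: walk n6→n1 to n0
  n8←n0: walk · to n0
  n8←n6: walk n6→n1 to n0
  n0 → ∅
  n1 → {n7,n8}
  n2 → {n2,n6,n7}
  n3 → {n6}
  n4 → ∅
  n5 → {n2,n7}
  n6 → {n7,n8}
  n7 → ∅
  n8 → ∅
  n9 → ∅

DF(n5) = ["n2", "n7"]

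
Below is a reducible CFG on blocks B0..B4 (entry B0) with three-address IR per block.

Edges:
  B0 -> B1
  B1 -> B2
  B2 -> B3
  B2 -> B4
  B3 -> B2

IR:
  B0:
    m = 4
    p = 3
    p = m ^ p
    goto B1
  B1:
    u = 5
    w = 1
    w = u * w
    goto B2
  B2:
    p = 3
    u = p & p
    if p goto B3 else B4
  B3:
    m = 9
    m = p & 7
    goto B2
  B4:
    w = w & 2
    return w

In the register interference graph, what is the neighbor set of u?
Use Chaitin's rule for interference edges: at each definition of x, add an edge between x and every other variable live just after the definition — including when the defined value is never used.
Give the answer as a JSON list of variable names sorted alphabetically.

Answer: ["p", "w"]

Derivation:
Block summaries:
  B0 def {m,p} use ∅
  B1 def {u,w} use ∅
  B2 def {p,u} use ∅
  B3 def {m} use {p}
  B4 def {w} use {w}

Liveness:
  B0 li=∅ lo=∅
  B1 li=∅ lo={w}
  B2 li={w} lo={p,w}
  B3 li={p,w} lo={w}
  B4 li={w} lo=∅

Conflict graph:
  m↔{p,w}
  p↔{m,u,w}
  u↔{p,w}
  w↔{m,p,u}

N(u) = ["p", "w"]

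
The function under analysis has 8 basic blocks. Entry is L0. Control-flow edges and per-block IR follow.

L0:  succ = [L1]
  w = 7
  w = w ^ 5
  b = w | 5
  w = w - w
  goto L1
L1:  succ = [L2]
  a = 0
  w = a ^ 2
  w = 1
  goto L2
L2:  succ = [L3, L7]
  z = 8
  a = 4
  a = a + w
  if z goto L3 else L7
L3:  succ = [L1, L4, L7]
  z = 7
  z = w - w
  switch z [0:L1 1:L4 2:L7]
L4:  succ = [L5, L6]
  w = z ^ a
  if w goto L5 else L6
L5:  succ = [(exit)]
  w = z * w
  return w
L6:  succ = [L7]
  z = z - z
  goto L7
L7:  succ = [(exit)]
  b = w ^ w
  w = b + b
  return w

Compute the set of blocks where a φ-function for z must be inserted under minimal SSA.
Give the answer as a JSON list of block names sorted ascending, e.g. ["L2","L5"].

Answer: ["L1", "L7"]

Derivation:
idom tree: L1←L0 L2←L1 L3←L2 L4←L3 L5←L4 L6←L4 L7←L2
Dom∩ at merges:
  L1: preds {L0,L3}: {L0} ∩ {L0,L1,L2,L3} = {L0}; idom=L0
  L7: preds {L2,L3,L6}: {L0,L1,L2} ∩ {L0,L1,L2,L3} ∩ {L0,L1,L2,L3,L4,L6} = {L0,L1,L2}; idom=L2

DF derivation:
  L1←L0: walk · to L0
  L1←L3: walk L3→L2→L1 to L0
  L7←L2: walk · to L2
  L7←L3: walk L3 to L2
  L7←L6: walk L6→L4→L3 to L2
  L0: DF=∅
  L1: DF={L1}
  L2: DF={L1}
  L3: DF={L1,L7}
  L4: DF={L7}
  L5: DF=∅
  L6: DF={L7}
  L7: DF=∅

φ for z: defs {L2,L3,L6}
  DF⁺ = {L1,L7}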